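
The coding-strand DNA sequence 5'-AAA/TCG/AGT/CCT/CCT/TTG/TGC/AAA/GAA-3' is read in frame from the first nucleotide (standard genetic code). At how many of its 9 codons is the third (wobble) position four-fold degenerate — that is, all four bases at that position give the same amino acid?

3

Codon 1 AAA (Lys): third position 2-fold.
Codon 2 TCG (Ser): third position 4-fold.
Codon 3 AGT (Ser): third position 2-fold.
Codon 4 CCT (Pro): third position 4-fold.
Codon 5 CCT (Pro): third position 4-fold.
Codon 6 TTG (Leu): third position 2-fold.
Codon 7 TGC (Cys): third position 2-fold.
Codon 8 AAA (Lys): third position 2-fold.
Codon 9 GAA (Glu): third position 2-fold.
Four-fold degenerate third positions: 3.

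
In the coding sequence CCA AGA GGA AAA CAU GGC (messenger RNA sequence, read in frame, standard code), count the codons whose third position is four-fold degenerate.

Codon 1 CCA (Pro): third position 4-fold.
Codon 2 AGA (Arg): third position 2-fold.
Codon 3 GGA (Gly): third position 4-fold.
Codon 4 AAA (Lys): third position 2-fold.
Codon 5 CAU (His): third position 2-fold.
Codon 6 GGC (Gly): third position 4-fold.
Four-fold degenerate third positions: 3.

3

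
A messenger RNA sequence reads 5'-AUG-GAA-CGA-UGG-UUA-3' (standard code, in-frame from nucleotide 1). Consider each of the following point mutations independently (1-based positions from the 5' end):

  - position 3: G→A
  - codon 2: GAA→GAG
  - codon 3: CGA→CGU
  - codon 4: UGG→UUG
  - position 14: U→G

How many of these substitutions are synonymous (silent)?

Codon 1: AUG (Met) → AUA (Ile) — missense.
Codon 2: GAA (Glu) → GAG (Glu) — synonymous.
Codon 3: CGA (Arg) → CGU (Arg) — synonymous.
Codon 4: UGG (Trp) → UUG (Leu) — missense.
Codon 5: UUA (Leu) → UGA (Stop) — nonsense.
Synonymous: 2 of 5.

2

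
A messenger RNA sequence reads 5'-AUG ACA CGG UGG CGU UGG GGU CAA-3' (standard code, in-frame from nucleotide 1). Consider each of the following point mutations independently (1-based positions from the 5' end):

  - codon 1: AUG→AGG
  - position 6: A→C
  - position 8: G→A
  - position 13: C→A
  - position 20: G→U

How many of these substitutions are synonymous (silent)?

1

Codon 1: AUG (Met) → AGG (Arg) — missense.
Codon 2: ACA (Thr) → ACC (Thr) — synonymous.
Codon 3: CGG (Arg) → CAG (Gln) — missense.
Codon 5: CGU (Arg) → AGU (Ser) — missense.
Codon 7: GGU (Gly) → GUU (Val) — missense.
Synonymous: 1 of 5.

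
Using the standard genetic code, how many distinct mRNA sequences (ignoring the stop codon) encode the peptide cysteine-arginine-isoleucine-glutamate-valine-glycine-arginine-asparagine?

13824

Cys: 2 codons.
Arg: 6 codons.
Ile: 3 codons.
Glu: 2 codons.
Val: 4 codons.
Gly: 4 codons.
Arg: 6 codons.
Asn: 2 codons.
2 × 6 × 3 × 2 × 4 × 4 × 6 × 2 = 13824.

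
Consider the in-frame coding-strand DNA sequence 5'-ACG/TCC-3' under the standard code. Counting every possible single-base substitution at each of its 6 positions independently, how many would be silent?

Codon 1 (ACG, Thr): 3 synonymous substitutions.
Codon 2 (TCC, Ser): 3 synonymous substitutions.
Total: 3 + 3 = 6.

6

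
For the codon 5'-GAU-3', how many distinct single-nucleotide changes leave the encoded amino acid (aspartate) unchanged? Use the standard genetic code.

Position 1: none → 0 synonymous.
Position 2: none → 0 synonymous.
Position 3: GAC → 1 synonymous.
Total: 0 + 0 + 1 = 1.

1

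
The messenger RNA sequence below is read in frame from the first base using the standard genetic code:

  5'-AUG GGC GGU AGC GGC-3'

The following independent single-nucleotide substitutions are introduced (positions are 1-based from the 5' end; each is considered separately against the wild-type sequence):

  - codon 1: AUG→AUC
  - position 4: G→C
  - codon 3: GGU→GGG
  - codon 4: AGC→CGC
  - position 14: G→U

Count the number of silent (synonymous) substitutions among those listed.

1

Codon 1: AUG (Met) → AUC (Ile) — missense.
Codon 2: GGC (Gly) → CGC (Arg) — missense.
Codon 3: GGU (Gly) → GGG (Gly) — synonymous.
Codon 4: AGC (Ser) → CGC (Arg) — missense.
Codon 5: GGC (Gly) → GUC (Val) — missense.
Synonymous: 1 of 5.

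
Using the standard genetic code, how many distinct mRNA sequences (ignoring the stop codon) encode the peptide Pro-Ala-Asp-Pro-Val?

512

Pro: 4 codons.
Ala: 4 codons.
Asp: 2 codons.
Pro: 4 codons.
Val: 4 codons.
4 × 4 × 2 × 4 × 4 = 512.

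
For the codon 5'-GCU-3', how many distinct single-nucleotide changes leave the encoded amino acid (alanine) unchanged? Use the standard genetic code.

Position 1: none → 0 synonymous.
Position 2: none → 0 synonymous.
Position 3: GCC, GCA, GCG → 3 synonymous.
Total: 0 + 0 + 3 = 3.

3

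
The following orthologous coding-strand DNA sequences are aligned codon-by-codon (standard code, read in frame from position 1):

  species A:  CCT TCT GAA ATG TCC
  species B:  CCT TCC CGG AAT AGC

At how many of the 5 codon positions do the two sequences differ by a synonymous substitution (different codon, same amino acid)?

Codon 1: CCT Pro / CCT Pro — identical.
Codon 2: TCT Ser / TCC Ser — synonymous.
Codon 3: GAA Glu / CGG Arg — nonsynonymous.
Codon 4: ATG Met / AAT Asn — nonsynonymous.
Codon 5: TCC Ser / AGC Ser — synonymous.
Synonymous differences: 2.

2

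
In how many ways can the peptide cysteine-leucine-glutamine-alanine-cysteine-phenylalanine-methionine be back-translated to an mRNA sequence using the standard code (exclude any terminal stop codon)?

384

Cys: 2 codons.
Leu: 6 codons.
Gln: 2 codons.
Ala: 4 codons.
Cys: 2 codons.
Phe: 2 codons.
Met: 1 codon.
2 × 6 × 2 × 4 × 2 × 2 × 1 = 384.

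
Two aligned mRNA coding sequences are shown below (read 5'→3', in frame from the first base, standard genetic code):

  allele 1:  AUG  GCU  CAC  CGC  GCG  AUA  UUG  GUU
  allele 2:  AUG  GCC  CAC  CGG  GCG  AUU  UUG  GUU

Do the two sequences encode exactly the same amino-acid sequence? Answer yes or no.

Codon 1: AUG Met / AUG Met — identical.
Codon 2: GCU Ala / GCC Ala — synonymous.
Codon 3: CAC His / CAC His — identical.
Codon 4: CGC Arg / CGG Arg — synonymous.
Codon 5: GCG Ala / GCG Ala — identical.
Codon 6: AUA Ile / AUU Ile — synonymous.
Codon 7: UUG Leu / UUG Leu — identical.
Codon 8: GUU Val / GUU Val — identical.
Nonsynonymous differences: 0 → same protein.

yes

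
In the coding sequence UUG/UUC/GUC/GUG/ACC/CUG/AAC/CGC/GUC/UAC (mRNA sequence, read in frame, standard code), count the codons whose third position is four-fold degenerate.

Codon 1 UUG (Leu): third position 2-fold.
Codon 2 UUC (Phe): third position 2-fold.
Codon 3 GUC (Val): third position 4-fold.
Codon 4 GUG (Val): third position 4-fold.
Codon 5 ACC (Thr): third position 4-fold.
Codon 6 CUG (Leu): third position 4-fold.
Codon 7 AAC (Asn): third position 2-fold.
Codon 8 CGC (Arg): third position 4-fold.
Codon 9 GUC (Val): third position 4-fold.
Codon 10 UAC (Tyr): third position 2-fold.
Four-fold degenerate third positions: 6.

6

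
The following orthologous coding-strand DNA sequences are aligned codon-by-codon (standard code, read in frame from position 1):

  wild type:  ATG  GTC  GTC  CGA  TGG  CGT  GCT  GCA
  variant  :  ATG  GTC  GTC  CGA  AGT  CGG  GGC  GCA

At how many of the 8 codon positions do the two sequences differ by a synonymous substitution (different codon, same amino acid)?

Codon 1: ATG Met / ATG Met — identical.
Codon 2: GTC Val / GTC Val — identical.
Codon 3: GTC Val / GTC Val — identical.
Codon 4: CGA Arg / CGA Arg — identical.
Codon 5: TGG Trp / AGT Ser — nonsynonymous.
Codon 6: CGT Arg / CGG Arg — synonymous.
Codon 7: GCT Ala / GGC Gly — nonsynonymous.
Codon 8: GCA Ala / GCA Ala — identical.
Synonymous differences: 1.

1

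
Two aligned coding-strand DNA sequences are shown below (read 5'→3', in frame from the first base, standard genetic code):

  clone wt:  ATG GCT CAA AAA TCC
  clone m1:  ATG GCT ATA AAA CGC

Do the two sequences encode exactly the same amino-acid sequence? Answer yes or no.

no

Codon 1: ATG Met / ATG Met — identical.
Codon 2: GCT Ala / GCT Ala — identical.
Codon 3: CAA Gln / ATA Ile — nonsynonymous.
Codon 4: AAA Lys / AAA Lys — identical.
Codon 5: TCC Ser / CGC Arg — nonsynonymous.
Nonsynonymous differences: 2 → different protein.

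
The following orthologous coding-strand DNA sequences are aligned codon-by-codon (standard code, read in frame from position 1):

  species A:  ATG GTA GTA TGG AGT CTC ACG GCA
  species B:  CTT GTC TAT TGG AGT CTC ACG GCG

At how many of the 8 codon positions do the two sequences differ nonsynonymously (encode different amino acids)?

2

Codon 1: ATG Met / CTT Leu — nonsynonymous.
Codon 2: GTA Val / GTC Val — synonymous.
Codon 3: GTA Val / TAT Tyr — nonsynonymous.
Codon 4: TGG Trp / TGG Trp — identical.
Codon 5: AGT Ser / AGT Ser — identical.
Codon 6: CTC Leu / CTC Leu — identical.
Codon 7: ACG Thr / ACG Thr — identical.
Codon 8: GCA Ala / GCG Ala — synonymous.
Nonsynonymous differences: 2.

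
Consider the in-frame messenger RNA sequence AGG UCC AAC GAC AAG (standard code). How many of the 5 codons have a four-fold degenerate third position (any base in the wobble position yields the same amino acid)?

1

Codon 1 AGG (Arg): third position 2-fold.
Codon 2 UCC (Ser): third position 4-fold.
Codon 3 AAC (Asn): third position 2-fold.
Codon 4 GAC (Asp): third position 2-fold.
Codon 5 AAG (Lys): third position 2-fold.
Four-fold degenerate third positions: 1.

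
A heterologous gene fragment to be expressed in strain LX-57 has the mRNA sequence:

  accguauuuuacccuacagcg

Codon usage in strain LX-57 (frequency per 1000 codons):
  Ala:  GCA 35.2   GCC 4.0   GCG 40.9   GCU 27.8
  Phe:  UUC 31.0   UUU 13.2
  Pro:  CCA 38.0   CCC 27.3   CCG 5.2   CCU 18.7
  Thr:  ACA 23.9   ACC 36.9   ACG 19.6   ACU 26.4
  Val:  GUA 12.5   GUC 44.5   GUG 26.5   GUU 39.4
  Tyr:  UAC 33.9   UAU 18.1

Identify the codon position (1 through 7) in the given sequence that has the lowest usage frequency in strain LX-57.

Codon 1 ACC (Thr): 36.9 per 1000.
Codon 2 GUA (Val): 12.5 per 1000.
Codon 3 UUU (Phe): 13.2 per 1000.
Codon 4 UAC (Tyr): 33.9 per 1000.
Codon 5 CCU (Pro): 18.7 per 1000.
Codon 6 ACA (Thr): 23.9 per 1000.
Codon 7 GCG (Ala): 40.9 per 1000.
Lowest frequency is 12.5 at codon 2.

2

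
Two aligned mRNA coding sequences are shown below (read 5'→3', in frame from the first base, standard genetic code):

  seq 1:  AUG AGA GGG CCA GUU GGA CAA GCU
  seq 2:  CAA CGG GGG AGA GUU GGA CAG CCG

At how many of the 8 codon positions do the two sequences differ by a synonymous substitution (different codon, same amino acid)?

Codon 1: AUG Met / CAA Gln — nonsynonymous.
Codon 2: AGA Arg / CGG Arg — synonymous.
Codon 3: GGG Gly / GGG Gly — identical.
Codon 4: CCA Pro / AGA Arg — nonsynonymous.
Codon 5: GUU Val / GUU Val — identical.
Codon 6: GGA Gly / GGA Gly — identical.
Codon 7: CAA Gln / CAG Gln — synonymous.
Codon 8: GCU Ala / CCG Pro — nonsynonymous.
Synonymous differences: 2.

2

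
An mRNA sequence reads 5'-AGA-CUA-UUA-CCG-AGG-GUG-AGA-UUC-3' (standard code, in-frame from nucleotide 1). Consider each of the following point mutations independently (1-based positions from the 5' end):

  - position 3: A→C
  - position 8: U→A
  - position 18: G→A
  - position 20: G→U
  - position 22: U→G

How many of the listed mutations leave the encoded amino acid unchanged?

Codon 1: AGA (Arg) → AGC (Ser) — missense.
Codon 3: UUA (Leu) → UAA (Stop) — nonsense.
Codon 6: GUG (Val) → GUA (Val) — synonymous.
Codon 7: AGA (Arg) → AUA (Ile) — missense.
Codon 8: UUC (Phe) → GUC (Val) — missense.
Synonymous: 1 of 5.

1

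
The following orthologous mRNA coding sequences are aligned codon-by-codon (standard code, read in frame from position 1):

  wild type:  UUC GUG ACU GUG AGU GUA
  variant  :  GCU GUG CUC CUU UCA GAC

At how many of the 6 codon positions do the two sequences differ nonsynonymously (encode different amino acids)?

4

Codon 1: UUC Phe / GCU Ala — nonsynonymous.
Codon 2: GUG Val / GUG Val — identical.
Codon 3: ACU Thr / CUC Leu — nonsynonymous.
Codon 4: GUG Val / CUU Leu — nonsynonymous.
Codon 5: AGU Ser / UCA Ser — synonymous.
Codon 6: GUA Val / GAC Asp — nonsynonymous.
Nonsynonymous differences: 4.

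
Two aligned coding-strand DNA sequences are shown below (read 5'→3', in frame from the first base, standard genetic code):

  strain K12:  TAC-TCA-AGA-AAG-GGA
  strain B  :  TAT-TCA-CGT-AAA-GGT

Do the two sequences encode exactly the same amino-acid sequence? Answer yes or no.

Codon 1: TAC Tyr / TAT Tyr — synonymous.
Codon 2: TCA Ser / TCA Ser — identical.
Codon 3: AGA Arg / CGT Arg — synonymous.
Codon 4: AAG Lys / AAA Lys — synonymous.
Codon 5: GGA Gly / GGT Gly — synonymous.
Nonsynonymous differences: 0 → same protein.

yes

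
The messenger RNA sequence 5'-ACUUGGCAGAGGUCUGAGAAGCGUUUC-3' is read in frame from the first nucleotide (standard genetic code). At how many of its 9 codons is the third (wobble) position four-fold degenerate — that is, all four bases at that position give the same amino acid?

3

Codon 1 ACU (Thr): third position 4-fold.
Codon 2 UGG (Trp): third position 1-fold.
Codon 3 CAG (Gln): third position 2-fold.
Codon 4 AGG (Arg): third position 2-fold.
Codon 5 UCU (Ser): third position 4-fold.
Codon 6 GAG (Glu): third position 2-fold.
Codon 7 AAG (Lys): third position 2-fold.
Codon 8 CGU (Arg): third position 4-fold.
Codon 9 UUC (Phe): third position 2-fold.
Four-fold degenerate third positions: 3.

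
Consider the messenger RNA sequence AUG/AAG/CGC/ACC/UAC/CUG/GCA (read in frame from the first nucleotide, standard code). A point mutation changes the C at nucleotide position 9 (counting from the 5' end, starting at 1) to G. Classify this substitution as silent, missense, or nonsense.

Position 9 falls in codon 3: CGC → Arg.
After the substitution the codon is CGG → Arg.
Both encode Arg, so the change is synonymous.

silent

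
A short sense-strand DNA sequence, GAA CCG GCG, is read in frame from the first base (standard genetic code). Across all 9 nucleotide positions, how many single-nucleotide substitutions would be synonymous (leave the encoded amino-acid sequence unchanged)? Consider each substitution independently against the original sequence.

7

Codon 1 (GAA, Glu): 1 synonymous substitution.
Codon 2 (CCG, Pro): 3 synonymous substitutions.
Codon 3 (GCG, Ala): 3 synonymous substitutions.
Total: 1 + 3 + 3 = 7.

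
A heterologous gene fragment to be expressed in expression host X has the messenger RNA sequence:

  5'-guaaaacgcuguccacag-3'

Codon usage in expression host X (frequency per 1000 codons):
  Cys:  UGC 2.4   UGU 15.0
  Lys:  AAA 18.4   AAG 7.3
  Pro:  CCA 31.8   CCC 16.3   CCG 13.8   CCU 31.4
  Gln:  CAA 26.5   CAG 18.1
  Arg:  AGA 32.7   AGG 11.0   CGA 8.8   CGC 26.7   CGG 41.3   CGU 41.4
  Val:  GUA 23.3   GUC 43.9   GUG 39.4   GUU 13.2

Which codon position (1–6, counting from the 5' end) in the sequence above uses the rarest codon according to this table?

Codon 1 GUA (Val): 23.3 per 1000.
Codon 2 AAA (Lys): 18.4 per 1000.
Codon 3 CGC (Arg): 26.7 per 1000.
Codon 4 UGU (Cys): 15.0 per 1000.
Codon 5 CCA (Pro): 31.8 per 1000.
Codon 6 CAG (Gln): 18.1 per 1000.
Lowest frequency is 15.0 at codon 4.

4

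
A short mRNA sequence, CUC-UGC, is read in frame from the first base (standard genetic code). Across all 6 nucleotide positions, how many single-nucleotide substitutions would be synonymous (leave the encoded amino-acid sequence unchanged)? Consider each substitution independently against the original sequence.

Codon 1 (CUC, Leu): 3 synonymous substitutions.
Codon 2 (UGC, Cys): 1 synonymous substitution.
Total: 3 + 1 = 4.

4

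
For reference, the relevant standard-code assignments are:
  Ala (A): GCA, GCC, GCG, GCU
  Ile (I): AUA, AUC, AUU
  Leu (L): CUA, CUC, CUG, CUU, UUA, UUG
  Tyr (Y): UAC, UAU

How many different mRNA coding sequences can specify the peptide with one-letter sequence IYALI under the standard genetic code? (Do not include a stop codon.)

432

Ile: 3 codons.
Tyr: 2 codons.
Ala: 4 codons.
Leu: 6 codons.
Ile: 3 codons.
3 × 2 × 4 × 6 × 3 = 432.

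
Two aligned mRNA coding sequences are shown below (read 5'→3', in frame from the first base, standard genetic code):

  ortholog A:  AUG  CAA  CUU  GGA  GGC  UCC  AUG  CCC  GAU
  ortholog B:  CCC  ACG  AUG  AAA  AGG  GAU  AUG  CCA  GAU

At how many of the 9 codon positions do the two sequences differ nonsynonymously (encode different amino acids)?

Codon 1: AUG Met / CCC Pro — nonsynonymous.
Codon 2: CAA Gln / ACG Thr — nonsynonymous.
Codon 3: CUU Leu / AUG Met — nonsynonymous.
Codon 4: GGA Gly / AAA Lys — nonsynonymous.
Codon 5: GGC Gly / AGG Arg — nonsynonymous.
Codon 6: UCC Ser / GAU Asp — nonsynonymous.
Codon 7: AUG Met / AUG Met — identical.
Codon 8: CCC Pro / CCA Pro — synonymous.
Codon 9: GAU Asp / GAU Asp — identical.
Nonsynonymous differences: 6.

6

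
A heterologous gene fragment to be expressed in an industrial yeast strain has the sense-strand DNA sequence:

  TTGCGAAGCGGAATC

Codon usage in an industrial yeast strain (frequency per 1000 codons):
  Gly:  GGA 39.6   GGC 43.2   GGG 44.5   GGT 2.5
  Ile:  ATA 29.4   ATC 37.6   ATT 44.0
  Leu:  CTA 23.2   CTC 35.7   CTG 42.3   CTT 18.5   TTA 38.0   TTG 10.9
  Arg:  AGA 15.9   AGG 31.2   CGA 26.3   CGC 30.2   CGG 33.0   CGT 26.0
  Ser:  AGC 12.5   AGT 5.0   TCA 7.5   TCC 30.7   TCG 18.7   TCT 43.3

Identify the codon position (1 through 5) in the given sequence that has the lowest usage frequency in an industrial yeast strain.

Codon 1 TTG (Leu): 10.9 per 1000.
Codon 2 CGA (Arg): 26.3 per 1000.
Codon 3 AGC (Ser): 12.5 per 1000.
Codon 4 GGA (Gly): 39.6 per 1000.
Codon 5 ATC (Ile): 37.6 per 1000.
Lowest frequency is 10.9 at codon 1.

1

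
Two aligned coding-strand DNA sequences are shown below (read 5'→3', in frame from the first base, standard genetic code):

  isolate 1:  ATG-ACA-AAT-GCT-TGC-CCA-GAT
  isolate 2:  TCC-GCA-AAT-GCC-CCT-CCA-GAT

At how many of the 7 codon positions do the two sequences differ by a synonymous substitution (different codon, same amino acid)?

1

Codon 1: ATG Met / TCC Ser — nonsynonymous.
Codon 2: ACA Thr / GCA Ala — nonsynonymous.
Codon 3: AAT Asn / AAT Asn — identical.
Codon 4: GCT Ala / GCC Ala — synonymous.
Codon 5: TGC Cys / CCT Pro — nonsynonymous.
Codon 6: CCA Pro / CCA Pro — identical.
Codon 7: GAT Asp / GAT Asp — identical.
Synonymous differences: 1.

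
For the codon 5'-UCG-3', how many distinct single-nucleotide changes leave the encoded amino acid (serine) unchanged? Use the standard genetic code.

3

Position 1: none → 0 synonymous.
Position 2: none → 0 synonymous.
Position 3: UCU, UCC, UCA → 3 synonymous.
Total: 0 + 0 + 3 = 3.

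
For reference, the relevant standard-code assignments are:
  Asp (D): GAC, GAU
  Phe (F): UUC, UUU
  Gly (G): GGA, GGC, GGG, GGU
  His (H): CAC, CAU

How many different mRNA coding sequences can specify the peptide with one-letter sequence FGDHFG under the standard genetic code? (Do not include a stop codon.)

Phe: 2 codons.
Gly: 4 codons.
Asp: 2 codons.
His: 2 codons.
Phe: 2 codons.
Gly: 4 codons.
2 × 4 × 2 × 2 × 2 × 4 = 256.

256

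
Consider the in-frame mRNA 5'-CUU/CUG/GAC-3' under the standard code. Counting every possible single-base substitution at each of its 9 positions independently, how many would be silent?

8

Codon 1 (CUU, Leu): 3 synonymous substitutions.
Codon 2 (CUG, Leu): 4 synonymous substitutions.
Codon 3 (GAC, Asp): 1 synonymous substitution.
Total: 3 + 4 + 1 = 8.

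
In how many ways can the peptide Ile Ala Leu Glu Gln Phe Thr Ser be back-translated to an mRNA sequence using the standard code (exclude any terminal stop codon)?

Ile: 3 codons.
Ala: 4 codons.
Leu: 6 codons.
Glu: 2 codons.
Gln: 2 codons.
Phe: 2 codons.
Thr: 4 codons.
Ser: 6 codons.
3 × 4 × 6 × 2 × 2 × 2 × 4 × 6 = 13824.

13824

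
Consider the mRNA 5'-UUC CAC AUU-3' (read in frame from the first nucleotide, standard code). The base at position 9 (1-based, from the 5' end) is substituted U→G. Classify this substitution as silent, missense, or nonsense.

Position 9 falls in codon 3: AUU → Ile.
After the substitution the codon is AUG → Met.
Ile ≠ Met, so this is a missense mutation.

missense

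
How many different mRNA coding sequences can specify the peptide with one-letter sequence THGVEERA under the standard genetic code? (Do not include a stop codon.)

Thr: 4 codons.
His: 2 codons.
Gly: 4 codons.
Val: 4 codons.
Glu: 2 codons.
Glu: 2 codons.
Arg: 6 codons.
Ala: 4 codons.
4 × 2 × 4 × 4 × 2 × 2 × 6 × 4 = 12288.

12288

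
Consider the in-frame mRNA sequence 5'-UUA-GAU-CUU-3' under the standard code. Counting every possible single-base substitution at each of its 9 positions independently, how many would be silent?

Codon 1 (UUA, Leu): 2 synonymous substitutions.
Codon 2 (GAU, Asp): 1 synonymous substitution.
Codon 3 (CUU, Leu): 3 synonymous substitutions.
Total: 2 + 1 + 3 = 6.

6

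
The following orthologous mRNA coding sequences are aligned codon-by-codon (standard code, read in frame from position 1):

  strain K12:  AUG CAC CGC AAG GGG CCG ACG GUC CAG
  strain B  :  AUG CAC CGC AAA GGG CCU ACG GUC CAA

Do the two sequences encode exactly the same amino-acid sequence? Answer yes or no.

yes

Codon 1: AUG Met / AUG Met — identical.
Codon 2: CAC His / CAC His — identical.
Codon 3: CGC Arg / CGC Arg — identical.
Codon 4: AAG Lys / AAA Lys — synonymous.
Codon 5: GGG Gly / GGG Gly — identical.
Codon 6: CCG Pro / CCU Pro — synonymous.
Codon 7: ACG Thr / ACG Thr — identical.
Codon 8: GUC Val / GUC Val — identical.
Codon 9: CAG Gln / CAA Gln — synonymous.
Nonsynonymous differences: 0 → same protein.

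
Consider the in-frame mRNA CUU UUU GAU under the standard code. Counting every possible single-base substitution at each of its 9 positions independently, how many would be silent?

Codon 1 (CUU, Leu): 3 synonymous substitutions.
Codon 2 (UUU, Phe): 1 synonymous substitution.
Codon 3 (GAU, Asp): 1 synonymous substitution.
Total: 3 + 1 + 1 = 5.

5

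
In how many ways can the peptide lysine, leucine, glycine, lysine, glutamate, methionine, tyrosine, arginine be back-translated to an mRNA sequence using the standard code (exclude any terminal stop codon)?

2304

Lys: 2 codons.
Leu: 6 codons.
Gly: 4 codons.
Lys: 2 codons.
Glu: 2 codons.
Met: 1 codon.
Tyr: 2 codons.
Arg: 6 codons.
2 × 6 × 4 × 2 × 2 × 1 × 2 × 6 = 2304.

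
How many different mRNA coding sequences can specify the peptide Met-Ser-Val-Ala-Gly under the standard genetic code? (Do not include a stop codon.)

384

Met: 1 codon.
Ser: 6 codons.
Val: 4 codons.
Ala: 4 codons.
Gly: 4 codons.
1 × 6 × 4 × 4 × 4 = 384.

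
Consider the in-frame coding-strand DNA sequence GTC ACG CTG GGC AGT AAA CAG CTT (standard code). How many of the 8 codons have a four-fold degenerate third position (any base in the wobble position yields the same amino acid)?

5

Codon 1 GTC (Val): third position 4-fold.
Codon 2 ACG (Thr): third position 4-fold.
Codon 3 CTG (Leu): third position 4-fold.
Codon 4 GGC (Gly): third position 4-fold.
Codon 5 AGT (Ser): third position 2-fold.
Codon 6 AAA (Lys): third position 2-fold.
Codon 7 CAG (Gln): third position 2-fold.
Codon 8 CTT (Leu): third position 4-fold.
Four-fold degenerate third positions: 5.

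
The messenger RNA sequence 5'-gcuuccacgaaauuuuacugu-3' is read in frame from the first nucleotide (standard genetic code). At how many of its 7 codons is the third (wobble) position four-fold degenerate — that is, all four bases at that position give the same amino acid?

Codon 1 GCU (Ala): third position 4-fold.
Codon 2 UCC (Ser): third position 4-fold.
Codon 3 ACG (Thr): third position 4-fold.
Codon 4 AAA (Lys): third position 2-fold.
Codon 5 UUU (Phe): third position 2-fold.
Codon 6 UAC (Tyr): third position 2-fold.
Codon 7 UGU (Cys): third position 2-fold.
Four-fold degenerate third positions: 3.

3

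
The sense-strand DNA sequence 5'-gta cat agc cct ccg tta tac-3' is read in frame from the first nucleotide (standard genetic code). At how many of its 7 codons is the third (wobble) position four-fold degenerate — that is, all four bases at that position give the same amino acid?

3

Codon 1 GTA (Val): third position 4-fold.
Codon 2 CAT (His): third position 2-fold.
Codon 3 AGC (Ser): third position 2-fold.
Codon 4 CCT (Pro): third position 4-fold.
Codon 5 CCG (Pro): third position 4-fold.
Codon 6 TTA (Leu): third position 2-fold.
Codon 7 TAC (Tyr): third position 2-fold.
Four-fold degenerate third positions: 3.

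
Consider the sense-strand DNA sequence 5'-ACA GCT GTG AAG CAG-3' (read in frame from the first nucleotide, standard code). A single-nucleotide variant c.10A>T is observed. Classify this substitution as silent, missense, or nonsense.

nonsense

Position 10 falls in codon 4: AAG → Lys.
After the substitution the codon is TAG → Stop.
The new codon is a stop codon, so this is a nonsense mutation.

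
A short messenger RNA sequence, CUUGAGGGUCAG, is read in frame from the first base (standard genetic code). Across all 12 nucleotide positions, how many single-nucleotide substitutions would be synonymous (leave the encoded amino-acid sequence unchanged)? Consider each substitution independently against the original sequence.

8

Codon 1 (CUU, Leu): 3 synonymous substitutions.
Codon 2 (GAG, Glu): 1 synonymous substitution.
Codon 3 (GGU, Gly): 3 synonymous substitutions.
Codon 4 (CAG, Gln): 1 synonymous substitution.
Total: 3 + 1 + 3 + 1 = 8.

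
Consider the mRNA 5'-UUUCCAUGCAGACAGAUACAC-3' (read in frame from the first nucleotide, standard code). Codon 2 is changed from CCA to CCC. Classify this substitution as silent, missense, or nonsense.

Position 6 falls in codon 2: CCA → Pro.
After the substitution the codon is CCC → Pro.
Both encode Pro, so the change is synonymous.

silent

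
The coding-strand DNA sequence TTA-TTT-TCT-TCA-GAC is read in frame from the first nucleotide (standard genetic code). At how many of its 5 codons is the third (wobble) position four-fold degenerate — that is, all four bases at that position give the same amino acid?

Codon 1 TTA (Leu): third position 2-fold.
Codon 2 TTT (Phe): third position 2-fold.
Codon 3 TCT (Ser): third position 4-fold.
Codon 4 TCA (Ser): third position 4-fold.
Codon 5 GAC (Asp): third position 2-fold.
Four-fold degenerate third positions: 2.

2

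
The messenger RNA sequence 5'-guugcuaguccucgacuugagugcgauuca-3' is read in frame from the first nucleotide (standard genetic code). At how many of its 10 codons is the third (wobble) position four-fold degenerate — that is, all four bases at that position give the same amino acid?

Codon 1 GUU (Val): third position 4-fold.
Codon 2 GCU (Ala): third position 4-fold.
Codon 3 AGU (Ser): third position 2-fold.
Codon 4 CCU (Pro): third position 4-fold.
Codon 5 CGA (Arg): third position 4-fold.
Codon 6 CUU (Leu): third position 4-fold.
Codon 7 GAG (Glu): third position 2-fold.
Codon 8 UGC (Cys): third position 2-fold.
Codon 9 GAU (Asp): third position 2-fold.
Codon 10 UCA (Ser): third position 4-fold.
Four-fold degenerate third positions: 6.

6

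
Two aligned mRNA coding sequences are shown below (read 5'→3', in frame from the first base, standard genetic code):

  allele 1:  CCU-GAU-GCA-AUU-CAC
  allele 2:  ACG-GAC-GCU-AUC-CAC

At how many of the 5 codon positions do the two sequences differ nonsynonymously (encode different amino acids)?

1

Codon 1: CCU Pro / ACG Thr — nonsynonymous.
Codon 2: GAU Asp / GAC Asp — synonymous.
Codon 3: GCA Ala / GCU Ala — synonymous.
Codon 4: AUU Ile / AUC Ile — synonymous.
Codon 5: CAC His / CAC His — identical.
Nonsynonymous differences: 1.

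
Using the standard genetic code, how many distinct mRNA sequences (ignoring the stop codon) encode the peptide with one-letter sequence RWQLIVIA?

10368

Arg: 6 codons.
Trp: 1 codon.
Gln: 2 codons.
Leu: 6 codons.
Ile: 3 codons.
Val: 4 codons.
Ile: 3 codons.
Ala: 4 codons.
6 × 1 × 2 × 6 × 3 × 4 × 3 × 4 = 10368.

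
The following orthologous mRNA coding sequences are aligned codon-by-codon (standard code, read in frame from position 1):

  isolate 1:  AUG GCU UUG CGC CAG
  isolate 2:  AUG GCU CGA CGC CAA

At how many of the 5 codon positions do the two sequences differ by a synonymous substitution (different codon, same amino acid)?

Codon 1: AUG Met / AUG Met — identical.
Codon 2: GCU Ala / GCU Ala — identical.
Codon 3: UUG Leu / CGA Arg — nonsynonymous.
Codon 4: CGC Arg / CGC Arg — identical.
Codon 5: CAG Gln / CAA Gln — synonymous.
Synonymous differences: 1.

1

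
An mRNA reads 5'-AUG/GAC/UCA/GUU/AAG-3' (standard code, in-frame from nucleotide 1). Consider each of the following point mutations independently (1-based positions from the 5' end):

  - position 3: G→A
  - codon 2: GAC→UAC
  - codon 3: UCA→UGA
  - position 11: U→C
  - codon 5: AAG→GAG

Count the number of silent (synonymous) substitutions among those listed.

Codon 1: AUG (Met) → AUA (Ile) — missense.
Codon 2: GAC (Asp) → UAC (Tyr) — missense.
Codon 3: UCA (Ser) → UGA (Stop) — nonsense.
Codon 4: GUU (Val) → GCU (Ala) — missense.
Codon 5: AAG (Lys) → GAG (Glu) — missense.
Synonymous: 0 of 5.

0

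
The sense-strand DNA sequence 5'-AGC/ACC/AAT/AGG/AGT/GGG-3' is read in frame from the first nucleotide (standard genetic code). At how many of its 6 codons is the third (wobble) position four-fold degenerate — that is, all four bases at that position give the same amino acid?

Codon 1 AGC (Ser): third position 2-fold.
Codon 2 ACC (Thr): third position 4-fold.
Codon 3 AAT (Asn): third position 2-fold.
Codon 4 AGG (Arg): third position 2-fold.
Codon 5 AGT (Ser): third position 2-fold.
Codon 6 GGG (Gly): third position 4-fold.
Four-fold degenerate third positions: 2.

2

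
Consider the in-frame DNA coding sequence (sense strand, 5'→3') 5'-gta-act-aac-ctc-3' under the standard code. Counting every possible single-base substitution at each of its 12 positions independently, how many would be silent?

Codon 1 (GTA, Val): 3 synonymous substitutions.
Codon 2 (ACT, Thr): 3 synonymous substitutions.
Codon 3 (AAC, Asn): 1 synonymous substitution.
Codon 4 (CTC, Leu): 3 synonymous substitutions.
Total: 3 + 3 + 1 + 3 = 10.

10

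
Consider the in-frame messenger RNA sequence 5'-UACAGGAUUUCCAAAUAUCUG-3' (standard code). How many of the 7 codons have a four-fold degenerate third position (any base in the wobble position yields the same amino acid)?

Codon 1 UAC (Tyr): third position 2-fold.
Codon 2 AGG (Arg): third position 2-fold.
Codon 3 AUU (Ile): third position 3-fold.
Codon 4 UCC (Ser): third position 4-fold.
Codon 5 AAA (Lys): third position 2-fold.
Codon 6 UAU (Tyr): third position 2-fold.
Codon 7 CUG (Leu): third position 4-fold.
Four-fold degenerate third positions: 2.

2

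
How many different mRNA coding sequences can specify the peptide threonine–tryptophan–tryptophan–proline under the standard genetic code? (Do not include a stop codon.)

16

Thr: 4 codons.
Trp: 1 codon.
Trp: 1 codon.
Pro: 4 codons.
4 × 1 × 1 × 4 = 16.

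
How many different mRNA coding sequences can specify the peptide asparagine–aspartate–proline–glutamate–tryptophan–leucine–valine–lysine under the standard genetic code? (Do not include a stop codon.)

1536

Asn: 2 codons.
Asp: 2 codons.
Pro: 4 codons.
Glu: 2 codons.
Trp: 1 codon.
Leu: 6 codons.
Val: 4 codons.
Lys: 2 codons.
2 × 2 × 4 × 2 × 1 × 6 × 4 × 2 = 1536.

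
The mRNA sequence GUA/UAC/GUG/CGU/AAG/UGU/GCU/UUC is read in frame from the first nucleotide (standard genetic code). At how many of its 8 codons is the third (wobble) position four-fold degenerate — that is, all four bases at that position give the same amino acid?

Codon 1 GUA (Val): third position 4-fold.
Codon 2 UAC (Tyr): third position 2-fold.
Codon 3 GUG (Val): third position 4-fold.
Codon 4 CGU (Arg): third position 4-fold.
Codon 5 AAG (Lys): third position 2-fold.
Codon 6 UGU (Cys): third position 2-fold.
Codon 7 GCU (Ala): third position 4-fold.
Codon 8 UUC (Phe): third position 2-fold.
Four-fold degenerate third positions: 4.

4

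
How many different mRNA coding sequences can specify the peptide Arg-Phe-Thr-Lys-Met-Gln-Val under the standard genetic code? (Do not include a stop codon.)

768

Arg: 6 codons.
Phe: 2 codons.
Thr: 4 codons.
Lys: 2 codons.
Met: 1 codon.
Gln: 2 codons.
Val: 4 codons.
6 × 2 × 4 × 2 × 1 × 2 × 4 = 768.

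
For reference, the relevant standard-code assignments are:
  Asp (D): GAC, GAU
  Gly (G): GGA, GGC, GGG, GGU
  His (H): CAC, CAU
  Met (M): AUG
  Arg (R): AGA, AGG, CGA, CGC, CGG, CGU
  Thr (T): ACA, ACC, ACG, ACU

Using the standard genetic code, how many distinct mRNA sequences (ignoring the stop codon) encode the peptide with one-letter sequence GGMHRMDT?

Gly: 4 codons.
Gly: 4 codons.
Met: 1 codon.
His: 2 codons.
Arg: 6 codons.
Met: 1 codon.
Asp: 2 codons.
Thr: 4 codons.
4 × 4 × 1 × 2 × 6 × 1 × 2 × 4 = 1536.

1536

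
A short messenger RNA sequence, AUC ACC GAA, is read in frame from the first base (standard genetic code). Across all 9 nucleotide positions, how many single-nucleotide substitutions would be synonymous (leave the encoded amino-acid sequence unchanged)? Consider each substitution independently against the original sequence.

6

Codon 1 (AUC, Ile): 2 synonymous substitutions.
Codon 2 (ACC, Thr): 3 synonymous substitutions.
Codon 3 (GAA, Glu): 1 synonymous substitution.
Total: 2 + 3 + 1 = 6.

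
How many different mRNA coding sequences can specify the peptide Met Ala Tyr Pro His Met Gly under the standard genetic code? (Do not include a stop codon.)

Met: 1 codon.
Ala: 4 codons.
Tyr: 2 codons.
Pro: 4 codons.
His: 2 codons.
Met: 1 codon.
Gly: 4 codons.
1 × 4 × 2 × 4 × 2 × 1 × 4 = 256.

256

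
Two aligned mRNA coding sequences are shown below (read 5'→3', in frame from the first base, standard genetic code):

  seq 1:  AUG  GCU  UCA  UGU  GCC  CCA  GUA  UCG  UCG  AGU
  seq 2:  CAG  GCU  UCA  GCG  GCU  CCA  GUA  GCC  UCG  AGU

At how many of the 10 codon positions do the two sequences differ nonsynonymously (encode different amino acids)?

Codon 1: AUG Met / CAG Gln — nonsynonymous.
Codon 2: GCU Ala / GCU Ala — identical.
Codon 3: UCA Ser / UCA Ser — identical.
Codon 4: UGU Cys / GCG Ala — nonsynonymous.
Codon 5: GCC Ala / GCU Ala — synonymous.
Codon 6: CCA Pro / CCA Pro — identical.
Codon 7: GUA Val / GUA Val — identical.
Codon 8: UCG Ser / GCC Ala — nonsynonymous.
Codon 9: UCG Ser / UCG Ser — identical.
Codon 10: AGU Ser / AGU Ser — identical.
Nonsynonymous differences: 3.

3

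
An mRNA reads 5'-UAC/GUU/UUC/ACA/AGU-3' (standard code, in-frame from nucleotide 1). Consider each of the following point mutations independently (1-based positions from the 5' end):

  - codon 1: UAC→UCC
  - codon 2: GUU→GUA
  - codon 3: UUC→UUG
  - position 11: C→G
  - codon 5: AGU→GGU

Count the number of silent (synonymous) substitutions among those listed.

1

Codon 1: UAC (Tyr) → UCC (Ser) — missense.
Codon 2: GUU (Val) → GUA (Val) — synonymous.
Codon 3: UUC (Phe) → UUG (Leu) — missense.
Codon 4: ACA (Thr) → AGA (Arg) — missense.
Codon 5: AGU (Ser) → GGU (Gly) — missense.
Synonymous: 1 of 5.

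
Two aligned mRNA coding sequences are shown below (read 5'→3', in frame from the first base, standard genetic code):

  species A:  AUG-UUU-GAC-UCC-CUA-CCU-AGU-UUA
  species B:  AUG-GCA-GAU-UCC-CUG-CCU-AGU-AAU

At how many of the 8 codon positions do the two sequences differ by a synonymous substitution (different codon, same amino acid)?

2

Codon 1: AUG Met / AUG Met — identical.
Codon 2: UUU Phe / GCA Ala — nonsynonymous.
Codon 3: GAC Asp / GAU Asp — synonymous.
Codon 4: UCC Ser / UCC Ser — identical.
Codon 5: CUA Leu / CUG Leu — synonymous.
Codon 6: CCU Pro / CCU Pro — identical.
Codon 7: AGU Ser / AGU Ser — identical.
Codon 8: UUA Leu / AAU Asn — nonsynonymous.
Synonymous differences: 2.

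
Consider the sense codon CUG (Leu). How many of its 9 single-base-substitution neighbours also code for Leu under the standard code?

Position 1: UUG → 1 synonymous.
Position 2: none → 0 synonymous.
Position 3: CUU, CUC, CUA → 3 synonymous.
Total: 1 + 0 + 3 = 4.

4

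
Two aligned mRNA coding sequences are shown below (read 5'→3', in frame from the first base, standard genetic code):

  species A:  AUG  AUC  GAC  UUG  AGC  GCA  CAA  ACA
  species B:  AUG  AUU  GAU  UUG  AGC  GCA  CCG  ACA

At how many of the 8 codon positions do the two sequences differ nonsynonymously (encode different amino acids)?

1

Codon 1: AUG Met / AUG Met — identical.
Codon 2: AUC Ile / AUU Ile — synonymous.
Codon 3: GAC Asp / GAU Asp — synonymous.
Codon 4: UUG Leu / UUG Leu — identical.
Codon 5: AGC Ser / AGC Ser — identical.
Codon 6: GCA Ala / GCA Ala — identical.
Codon 7: CAA Gln / CCG Pro — nonsynonymous.
Codon 8: ACA Thr / ACA Thr — identical.
Nonsynonymous differences: 1.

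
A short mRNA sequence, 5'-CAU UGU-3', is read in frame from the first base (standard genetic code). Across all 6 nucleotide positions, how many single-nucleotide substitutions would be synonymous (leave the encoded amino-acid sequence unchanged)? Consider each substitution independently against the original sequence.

Codon 1 (CAU, His): 1 synonymous substitution.
Codon 2 (UGU, Cys): 1 synonymous substitution.
Total: 1 + 1 = 2.

2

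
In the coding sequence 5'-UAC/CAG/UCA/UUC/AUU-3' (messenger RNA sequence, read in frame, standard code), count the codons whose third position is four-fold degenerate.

1

Codon 1 UAC (Tyr): third position 2-fold.
Codon 2 CAG (Gln): third position 2-fold.
Codon 3 UCA (Ser): third position 4-fold.
Codon 4 UUC (Phe): third position 2-fold.
Codon 5 AUU (Ile): third position 3-fold.
Four-fold degenerate third positions: 1.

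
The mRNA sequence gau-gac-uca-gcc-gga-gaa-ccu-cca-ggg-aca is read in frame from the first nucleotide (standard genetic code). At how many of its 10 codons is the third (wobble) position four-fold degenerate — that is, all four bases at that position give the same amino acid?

7

Codon 1 GAU (Asp): third position 2-fold.
Codon 2 GAC (Asp): third position 2-fold.
Codon 3 UCA (Ser): third position 4-fold.
Codon 4 GCC (Ala): third position 4-fold.
Codon 5 GGA (Gly): third position 4-fold.
Codon 6 GAA (Glu): third position 2-fold.
Codon 7 CCU (Pro): third position 4-fold.
Codon 8 CCA (Pro): third position 4-fold.
Codon 9 GGG (Gly): third position 4-fold.
Codon 10 ACA (Thr): third position 4-fold.
Four-fold degenerate third positions: 7.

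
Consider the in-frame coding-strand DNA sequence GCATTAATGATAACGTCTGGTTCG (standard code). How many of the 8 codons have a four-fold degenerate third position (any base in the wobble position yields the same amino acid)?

5

Codon 1 GCA (Ala): third position 4-fold.
Codon 2 TTA (Leu): third position 2-fold.
Codon 3 ATG (Met): third position 1-fold.
Codon 4 ATA (Ile): third position 3-fold.
Codon 5 ACG (Thr): third position 4-fold.
Codon 6 TCT (Ser): third position 4-fold.
Codon 7 GGT (Gly): third position 4-fold.
Codon 8 TCG (Ser): third position 4-fold.
Four-fold degenerate third positions: 5.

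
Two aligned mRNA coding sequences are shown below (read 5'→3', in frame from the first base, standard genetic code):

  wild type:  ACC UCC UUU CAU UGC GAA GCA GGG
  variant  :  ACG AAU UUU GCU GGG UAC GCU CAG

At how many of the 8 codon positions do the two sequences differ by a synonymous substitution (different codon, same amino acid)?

2

Codon 1: ACC Thr / ACG Thr — synonymous.
Codon 2: UCC Ser / AAU Asn — nonsynonymous.
Codon 3: UUU Phe / UUU Phe — identical.
Codon 4: CAU His / GCU Ala — nonsynonymous.
Codon 5: UGC Cys / GGG Gly — nonsynonymous.
Codon 6: GAA Glu / UAC Tyr — nonsynonymous.
Codon 7: GCA Ala / GCU Ala — synonymous.
Codon 8: GGG Gly / CAG Gln — nonsynonymous.
Synonymous differences: 2.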